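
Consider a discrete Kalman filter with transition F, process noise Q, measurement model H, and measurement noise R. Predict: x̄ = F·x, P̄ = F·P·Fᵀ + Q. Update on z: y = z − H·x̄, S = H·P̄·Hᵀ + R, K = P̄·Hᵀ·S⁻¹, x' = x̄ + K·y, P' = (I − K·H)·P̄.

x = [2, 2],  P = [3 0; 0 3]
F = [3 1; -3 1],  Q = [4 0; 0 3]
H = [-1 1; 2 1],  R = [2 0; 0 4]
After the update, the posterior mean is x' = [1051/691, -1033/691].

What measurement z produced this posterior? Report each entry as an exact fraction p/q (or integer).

x̄ = F·x = [8, -4]
P̄ = F·P·Fᵀ + Q = [34 -24; -24 33]
S = H·P̄·Hᵀ + R = [117 -59; -59 77]
K = P̄·Hᵀ·S⁻¹ = [-935/2764 863/2764; 438/691 201/691]
x' − x̄ = [-4477/691, 1731/691] = K·y
y = (KᵀK)⁻¹·Kᵀ·(x' − x̄) = [9, -11]
z = y + H·x̄ = [9, -11] + [-12, 12] = [-3, 1]

z = [-3, 1]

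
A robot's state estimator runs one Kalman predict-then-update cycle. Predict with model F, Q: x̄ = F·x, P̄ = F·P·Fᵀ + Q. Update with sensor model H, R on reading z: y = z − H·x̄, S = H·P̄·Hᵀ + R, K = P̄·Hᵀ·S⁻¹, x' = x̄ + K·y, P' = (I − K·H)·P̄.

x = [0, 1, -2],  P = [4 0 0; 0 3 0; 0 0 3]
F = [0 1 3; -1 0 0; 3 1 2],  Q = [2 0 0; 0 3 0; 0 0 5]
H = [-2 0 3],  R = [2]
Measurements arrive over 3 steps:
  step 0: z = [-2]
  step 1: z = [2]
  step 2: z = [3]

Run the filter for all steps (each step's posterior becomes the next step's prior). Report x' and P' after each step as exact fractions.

step 0: x̄ = F·x = [-5, 0, -3]
step 0: P̄ = F·P·Fᵀ + Q = [32 0 21; 0 7 -12; 21 -12 56]
step 0: y = z − H·x̄ = [-3]
step 0: S = H·P̄·Hᵀ + R = [382]
step 0: K = P̄·Hᵀ·S⁻¹ = [-1/382; -18/191; 63/191]
step 0: x' = x̄ + K·y = [-1907/382, 54/191, -762/191]
step 0: P' = (I − K·H)·P̄ = [12223/382 -18/191 4074/191; -18/191 689/191 -24/191; 4074/191 -24/191 2758/191]
step 1: x̄ = F·x = [-2232/191, 1907/382, -8661/382]
step 1: P̄ = F·P·Fᵀ + Q = [25749/191 -12204/191 53729/191; -12204/191 13369/382 -52929/382; 53729/191 -52929/382 232727/382]
step 1: y = z − H·x̄ = [17819/382]
step 1: S = H·P̄·Hᵀ + R = [1011803/382]
step 1: K = P̄·Hᵀ·S⁻¹ = [219378/1011803; -109971/1011803; 483265/1011803]
step 1: x' = x̄ + K·y = [-1590555/1011803, -78704/1011803, -397714/1011803]
step 1: P' = (I − K·H)·P̄ = [10416555/1011803 -1494423/1011803 7090622/1011803; -1494423/1011803 3751763/1011803 -1069596/1011803; 7090622/1011803 -1069596/1011803 5049258/1011803]
step 2: x̄ = F·x = [-1271846/1011803, 1590555/1011803, -5645797/1011803]
step 2: P̄ = F·P·Fᵀ + Q = [44801115/1011803 -19777443/1011803 88031660/1011803; -19777443/1011803 13451964/1011803 -43936486/1011803; 88031660/1011803 -43936486/1011803 194599347/1011803]
step 2: y = z − H·x̄ = [17429108/1011803]
step 2: S = H·P̄·Hᵀ + R = [876242269/1011803]
step 2: K = P̄·Hᵀ·S⁻¹ = [174492750/876242269; -92254572/876242269; 407734721/876242269]
step 2: x' = x̄ + K·y = [1904330942/876242269, -211704627/876242269, 2134176825/876242269]
step 2: P' = (I − K·H)·P̄ = [8706152145/876242269 -1217704989/876242269 5920429930/876242269; -1217704989/876242269 3238054644/876242269 -873306374/876242269; 5920429930/876242269 -873306374/876242269 4218776434/876242269]

step 0: x' = [-1907/382, 54/191, -762/191], P' = [12223/382 -18/191 4074/191; -18/191 689/191 -24/191; 4074/191 -24/191 2758/191]
step 1: x' = [-1590555/1011803, -78704/1011803, -397714/1011803], P' = [10416555/1011803 -1494423/1011803 7090622/1011803; -1494423/1011803 3751763/1011803 -1069596/1011803; 7090622/1011803 -1069596/1011803 5049258/1011803]
step 2: x' = [1904330942/876242269, -211704627/876242269, 2134176825/876242269], P' = [8706152145/876242269 -1217704989/876242269 5920429930/876242269; -1217704989/876242269 3238054644/876242269 -873306374/876242269; 5920429930/876242269 -873306374/876242269 4218776434/876242269]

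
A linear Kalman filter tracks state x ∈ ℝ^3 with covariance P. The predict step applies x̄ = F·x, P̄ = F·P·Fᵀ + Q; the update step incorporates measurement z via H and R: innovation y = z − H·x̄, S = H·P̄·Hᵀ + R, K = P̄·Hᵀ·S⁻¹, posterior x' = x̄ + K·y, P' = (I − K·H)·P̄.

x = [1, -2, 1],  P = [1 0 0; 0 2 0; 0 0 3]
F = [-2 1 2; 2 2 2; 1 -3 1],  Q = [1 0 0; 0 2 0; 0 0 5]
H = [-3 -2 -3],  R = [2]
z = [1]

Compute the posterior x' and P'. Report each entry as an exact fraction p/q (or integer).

x' = [-517/116, -361/145, 3367/580]
P' = [1079/116 63/29 -1237/116; 63/29 2326/145 -1853/145; -1237/116 -1853/145 11171/580]

x̄ = F·x = [-2, 0, 8]
P̄ = F·P·Fᵀ + Q = [19 12 -2; 12 26 -4; -2 -4 27]
y = z − H·x̄ = [19]
S = H·P̄·Hᵀ + R = [580]
K = P̄·Hᵀ·S⁻¹ = [-15/116; -19/145; -67/580]
x' = x̄ + K·y = [-517/116, -361/145, 3367/580]
P' = (I − K·H)·P̄ = [1079/116 63/29 -1237/116; 63/29 2326/145 -1853/145; -1237/116 -1853/145 11171/580]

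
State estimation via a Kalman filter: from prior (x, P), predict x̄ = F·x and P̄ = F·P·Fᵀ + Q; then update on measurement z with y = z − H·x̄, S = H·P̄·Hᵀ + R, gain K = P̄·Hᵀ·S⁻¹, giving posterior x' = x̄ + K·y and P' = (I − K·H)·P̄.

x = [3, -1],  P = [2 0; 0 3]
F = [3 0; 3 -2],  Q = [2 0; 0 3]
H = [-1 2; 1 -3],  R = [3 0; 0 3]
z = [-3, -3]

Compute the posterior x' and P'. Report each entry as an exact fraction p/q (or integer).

x' = [1669/202, 1415/404]
P' = [1107/101 867/202; 867/202 771/404]

x̄ = F·x = [9, 11]
P̄ = F·P·Fᵀ + Q = [20 18; 18 33]
y = z − H·x̄ = [-16, 21]
S = H·P̄·Hᵀ + R = [83 -128; -128 212]
K = P̄·Hᵀ·S⁻¹ = [-80/101 -129/202; -16/101 -193/404]
x' = x̄ + K·y = [1669/202, 1415/404]
P' = (I − K·H)·P̄ = [1107/101 867/202; 867/202 771/404]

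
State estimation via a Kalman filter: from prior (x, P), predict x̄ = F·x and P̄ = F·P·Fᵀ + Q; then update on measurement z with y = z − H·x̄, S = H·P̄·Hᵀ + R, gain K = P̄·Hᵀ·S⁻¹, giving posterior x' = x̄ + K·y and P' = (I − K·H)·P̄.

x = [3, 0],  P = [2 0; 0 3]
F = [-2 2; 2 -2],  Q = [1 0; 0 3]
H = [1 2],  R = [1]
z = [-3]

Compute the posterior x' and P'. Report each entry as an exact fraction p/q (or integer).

x' = [-33/34, -15/17]
P' = [353/34 -93/17; -93/17 53/17]

x̄ = F·x = [-6, 6]
P̄ = F·P·Fᵀ + Q = [21 -20; -20 23]
y = z − H·x̄ = [-9]
S = H·P̄·Hᵀ + R = [34]
K = P̄·Hᵀ·S⁻¹ = [-19/34; 13/17]
x' = x̄ + K·y = [-33/34, -15/17]
P' = (I − K·H)·P̄ = [353/34 -93/17; -93/17 53/17]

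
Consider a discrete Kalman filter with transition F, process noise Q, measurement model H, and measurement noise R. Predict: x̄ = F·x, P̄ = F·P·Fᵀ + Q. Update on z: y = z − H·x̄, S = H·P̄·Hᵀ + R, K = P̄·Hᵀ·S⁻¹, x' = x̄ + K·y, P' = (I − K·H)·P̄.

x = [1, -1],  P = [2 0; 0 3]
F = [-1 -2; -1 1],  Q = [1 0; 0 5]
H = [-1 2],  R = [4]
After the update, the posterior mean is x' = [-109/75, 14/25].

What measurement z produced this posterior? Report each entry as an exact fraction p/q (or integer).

x̄ = F·x = [1, -2]
P̄ = F·P·Fᵀ + Q = [15 -4; -4 10]
S = H·P̄·Hᵀ + R = [75]
K = P̄·Hᵀ·S⁻¹ = [-23/75; 8/25]
x' − x̄ = [-184/75, 64/25] = K·y
y = (KᵀK)⁻¹·Kᵀ·(x' − x̄) = [8]
z = y + H·x̄ = [8] + [-5] = [3]

z = [3]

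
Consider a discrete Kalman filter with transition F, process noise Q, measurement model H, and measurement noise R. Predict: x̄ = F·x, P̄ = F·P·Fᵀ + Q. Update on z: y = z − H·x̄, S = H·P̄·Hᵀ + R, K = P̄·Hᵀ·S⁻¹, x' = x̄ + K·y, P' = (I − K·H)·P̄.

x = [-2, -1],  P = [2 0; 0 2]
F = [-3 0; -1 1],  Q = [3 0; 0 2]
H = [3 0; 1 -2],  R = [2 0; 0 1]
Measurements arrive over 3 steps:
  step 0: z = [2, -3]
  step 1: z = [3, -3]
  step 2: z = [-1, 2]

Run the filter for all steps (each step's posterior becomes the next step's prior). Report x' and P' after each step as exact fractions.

step 0: x' = [2424/3473, 5969/3473], P' = [762/3473 372/3473; 372/3473 1002/3473]
step 1: x' = [467033/554595, 3080479/1663785], P' = [38714/184865 53092/554595; 53092/554595 447506/1663785]
step 2: x' = [-268467117/780764929, -104820464/111537847], P' = [163396218/780764929 10672260/111537847; 10672260/111537847 29989990/111537847]

step 0: x̄ = F·x = [6, 1]
step 0: P̄ = F·P·Fᵀ + Q = [21 6; 6 6]
step 0: y = z − H·x̄ = [-16, -7]
step 0: S = H·P̄·Hᵀ + R = [191 27; 27 22]
step 0: K = P̄·Hᵀ·S⁻¹ = [1143/3473 18/3473; 558/3473 -1632/3473]
step 0: x' = x̄ + K·y = [2424/3473, 5969/3473]
step 0: P' = (I − K·H)·P̄ = [762/3473 372/3473; 372/3473 1002/3473]
step 1: x̄ = F·x = [-7272/3473, 3545/3473]
step 1: P̄ = F·P·Fᵀ + Q = [17277/3473 1170/3473; 1170/3473 7966/3473]
step 1: y = z − H·x̄ = [32235/3473, 3943/3473]
step 1: S = H·P̄·Hᵀ + R = [162439/3473 44811/3473; 44811/3473 47934/3473]
step 1: K = P̄·Hᵀ·S⁻¹ = [58071/184865 9958/554595; 26546/184865 -735736/1663785]
step 1: x' = x̄ + K·y = [467033/554595, 3080479/1663785]
step 1: P' = (I − K·H)·P̄ = [38714/184865 53092/554595; 53092/554595 447506/1663785]
step 2: x̄ = F·x = [-467033/184865, 335876/332757]
step 2: P̄ = F·P·Fᵀ + Q = [903021/184865 12610/36973; 12610/36973 760990/332757]
step 2: y = z − H·x̄ = [1216234/184865, 10889627/1663785]
step 2: S = H·P̄·Hᵀ + R = [8496919/184865 2330763/184865; 2330763/184865 22740974/1663785]
step 2: K = P̄·Hᵀ·S⁻¹ = [245094327/780764929 13984578/780764929; 16008390/111537847 -49307720/111537847]
step 2: x' = x̄ + K·y = [-268467117/780764929, -104820464/111537847]
step 2: P' = (I − K·H)·P̄ = [163396218/780764929 10672260/111537847; 10672260/111537847 29989990/111537847]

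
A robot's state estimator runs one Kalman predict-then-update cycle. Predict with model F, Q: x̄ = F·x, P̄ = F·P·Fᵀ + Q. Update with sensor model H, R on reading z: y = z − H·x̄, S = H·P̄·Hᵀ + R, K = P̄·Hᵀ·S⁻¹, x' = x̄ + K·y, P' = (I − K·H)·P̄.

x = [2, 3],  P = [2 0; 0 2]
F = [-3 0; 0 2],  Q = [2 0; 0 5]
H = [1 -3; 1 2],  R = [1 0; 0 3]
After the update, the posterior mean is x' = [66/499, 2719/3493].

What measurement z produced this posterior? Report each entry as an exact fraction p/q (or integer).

z = [-2, 2]

x̄ = F·x = [-6, 6]
P̄ = F·P·Fᵀ + Q = [20 0; 0 13]
S = H·P̄·Hᵀ + R = [138 -58; -58 75]
K = P̄·Hᵀ·S⁻¹ = [190/499 280/499; -1417/6986 663/3493]
x' − x̄ = [3060/499, -18239/3493] = K·y
y = (KᵀK)⁻¹·Kᵀ·(x' − x̄) = [22, -4]
z = y + H·x̄ = [22, -4] + [-24, 6] = [-2, 2]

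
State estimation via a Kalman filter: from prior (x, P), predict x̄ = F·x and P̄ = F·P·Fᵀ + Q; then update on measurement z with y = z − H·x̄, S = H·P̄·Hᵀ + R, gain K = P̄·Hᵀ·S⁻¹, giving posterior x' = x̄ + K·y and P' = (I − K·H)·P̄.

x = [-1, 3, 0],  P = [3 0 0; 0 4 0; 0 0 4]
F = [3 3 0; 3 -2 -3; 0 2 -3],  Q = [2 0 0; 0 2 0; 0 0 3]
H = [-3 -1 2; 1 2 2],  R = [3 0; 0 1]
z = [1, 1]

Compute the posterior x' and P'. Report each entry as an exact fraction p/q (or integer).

x̄ = F·x = [6, -9, 6]
P̄ = F·P·Fᵀ + Q = [65 3 24; 3 81 20; 24 20 55]
y = z − H·x̄ = [-2, 1]
S = H·P̄·Hᵀ + R = [539 -214; -214 878]
K = P̄·Hᵀ·S⁻¹ = [-53117/213723 32041/427446; -5/71241 33265/142482; 8840/71241 16273/71241]
x' = x̄ + K·y = [936395/142482, -416351/47494, 142013/23747]
P' = (I − K·H)·P̄ = [8036011/427446 -3532589/142482 1099297/71241; -3532589/142482 1573739/47494 -489715/23747; 1099297/71241 -489715/23747 309211/23747]

x' = [936395/142482, -416351/47494, 142013/23747]
P' = [8036011/427446 -3532589/142482 1099297/71241; -3532589/142482 1573739/47494 -489715/23747; 1099297/71241 -489715/23747 309211/23747]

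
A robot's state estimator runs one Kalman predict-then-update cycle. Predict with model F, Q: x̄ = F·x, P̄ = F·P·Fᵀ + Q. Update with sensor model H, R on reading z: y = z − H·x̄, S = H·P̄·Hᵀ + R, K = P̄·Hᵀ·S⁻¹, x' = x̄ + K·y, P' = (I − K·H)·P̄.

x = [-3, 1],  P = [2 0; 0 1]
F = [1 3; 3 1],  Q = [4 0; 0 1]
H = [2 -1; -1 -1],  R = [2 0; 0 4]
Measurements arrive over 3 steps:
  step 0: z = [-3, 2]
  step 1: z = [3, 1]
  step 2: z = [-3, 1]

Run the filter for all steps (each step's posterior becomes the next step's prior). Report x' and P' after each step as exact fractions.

step 0: x̄ = F·x = [0, -8]
step 0: P̄ = F·P·Fᵀ + Q = [15 9; 9 20]
step 0: y = z − H·x̄ = [-11, -6]
step 0: S = H·P̄·Hᵀ + R = [46 -19; -19 57]
step 0: K = P̄·Hᵀ·S⁻¹ = [39/119 -705/2261; -5/17 -196/323]
step 0: x' = x̄ + K·y = [-3921/2261, -363/323]
step 0: P' = (I − K·H)·P̄ = [1434/2261 198/323; 198/323 586/323]
step 1: x̄ = F·x = [-11544/2261, -14304/2261]
step 1: P̄ = F·P·Fᵀ + Q = [55712/2261 30468/2261; 30468/2261 27585/2261]
step 1: y = z − H·x̄ = [15567/2261, -23587/2261]
step 1: S = H·P̄·Hᵀ + R = [133083/2261 -114307/2261; -114307/2261 153277/2261]
step 1: K = P̄·Hᵀ·S⁻¹ = [565616/1621511 -489884/1621511; -337002/1621511 -865461/1621511]
step 1: x' = x̄ + K·y = [725836/1621511, -3550011/1621511]
step 1: P' = (I − K·H)·P̄ = [1030256/1621511 929280/1621511; 929280/1621511 2532564/1621511]
step 2: x̄ = F·x = [-9924197/1621511, -1372503/1621511]
step 2: P̄ = F·P·Fᵀ + Q = [35885056/1621511 19981260/1621511; 19981260/1621511 19002059/1621511]
step 2: y = z − H·x̄ = [13611358/1621511, -9675189/1621511]
step 2: S = H·P̄·Hᵀ + R = [85860265/1621511 -72749313/1621511; -72749313/1621511 101335679/1621511]
step 2: K = P̄·Hᵀ·S⁻¹ = [365036800/1050947453 -317325412/1050947453; -219538174/1050947453 -561901511/1050947453]
step 2: x' = x̄ + K·y = [-1474538043/1050947453, 620323948/1050947453]
step 2: P' = (I − K·H)·P̄ = [666458416/1050947453 602843232/1050947453; 602843232/1050947453 1644762812/1050947453]

step 0: x' = [-3921/2261, -363/323], P' = [1434/2261 198/323; 198/323 586/323]
step 1: x' = [725836/1621511, -3550011/1621511], P' = [1030256/1621511 929280/1621511; 929280/1621511 2532564/1621511]
step 2: x' = [-1474538043/1050947453, 620323948/1050947453], P' = [666458416/1050947453 602843232/1050947453; 602843232/1050947453 1644762812/1050947453]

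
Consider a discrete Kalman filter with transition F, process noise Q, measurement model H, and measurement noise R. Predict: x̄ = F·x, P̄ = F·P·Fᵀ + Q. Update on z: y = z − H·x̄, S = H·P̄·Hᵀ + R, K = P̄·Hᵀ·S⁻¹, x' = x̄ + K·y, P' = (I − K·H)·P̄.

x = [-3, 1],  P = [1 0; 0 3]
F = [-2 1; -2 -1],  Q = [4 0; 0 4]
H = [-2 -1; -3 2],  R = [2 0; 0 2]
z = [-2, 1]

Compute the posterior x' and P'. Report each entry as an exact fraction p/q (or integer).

x' = [1841/3132, 4327/3132]
P' = [311/1566 241/1566; 241/1566 791/1566]

x̄ = F·x = [7, 5]
P̄ = F·P·Fᵀ + Q = [11 1; 1 11]
y = z − H·x̄ = [17, 12]
S = H·P̄·Hᵀ + R = [61 43; 43 133]
K = P̄·Hᵀ·S⁻¹ = [-863/3132 -451/3132; -1273/3132 859/3132]
x' = x̄ + K·y = [1841/3132, 4327/3132]
P' = (I − K·H)·P̄ = [311/1566 241/1566; 241/1566 791/1566]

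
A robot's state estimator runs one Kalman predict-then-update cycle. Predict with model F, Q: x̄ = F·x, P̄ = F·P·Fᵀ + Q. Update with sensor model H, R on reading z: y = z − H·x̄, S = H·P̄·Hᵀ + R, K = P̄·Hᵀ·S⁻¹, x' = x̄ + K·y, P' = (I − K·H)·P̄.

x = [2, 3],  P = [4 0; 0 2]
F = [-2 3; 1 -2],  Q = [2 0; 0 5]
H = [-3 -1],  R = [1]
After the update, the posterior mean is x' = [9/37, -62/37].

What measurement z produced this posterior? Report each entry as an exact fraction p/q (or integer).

x̄ = F·x = [5, -4]
P̄ = F·P·Fᵀ + Q = [36 -20; -20 17]
S = H·P̄·Hᵀ + R = [222]
K = P̄·Hᵀ·S⁻¹ = [-44/111; 43/222]
x' − x̄ = [-176/37, 86/37] = K·y
y = (KᵀK)⁻¹·Kᵀ·(x' − x̄) = [12]
z = y + H·x̄ = [12] + [-11] = [1]

z = [1]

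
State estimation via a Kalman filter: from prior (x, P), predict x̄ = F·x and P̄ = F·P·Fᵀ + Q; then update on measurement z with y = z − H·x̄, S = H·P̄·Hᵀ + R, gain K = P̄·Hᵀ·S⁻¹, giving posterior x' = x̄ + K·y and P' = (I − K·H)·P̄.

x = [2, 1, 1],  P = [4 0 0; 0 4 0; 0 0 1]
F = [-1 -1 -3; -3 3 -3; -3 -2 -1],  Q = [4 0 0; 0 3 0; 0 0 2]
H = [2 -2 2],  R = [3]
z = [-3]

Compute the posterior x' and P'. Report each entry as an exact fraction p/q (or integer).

x' = [-552/127, -1122/127, -765/127]
P' = [1687/127 2823/127 1157/127; 2823/127 7788/127 4929/127; 1157/127 4929/127 19049/635]

x̄ = F·x = [-6, -6, -9]
P̄ = F·P·Fᵀ + Q = [21 9 23; 9 84 15; 23 15 55]
y = z − H·x̄ = [15]
S = H·P̄·Hᵀ + R = [635]
K = P̄·Hᵀ·S⁻¹ = [14/127; -24/127; 126/635]
x' = x̄ + K·y = [-552/127, -1122/127, -765/127]
P' = (I − K·H)·P̄ = [1687/127 2823/127 1157/127; 2823/127 7788/127 4929/127; 1157/127 4929/127 19049/635]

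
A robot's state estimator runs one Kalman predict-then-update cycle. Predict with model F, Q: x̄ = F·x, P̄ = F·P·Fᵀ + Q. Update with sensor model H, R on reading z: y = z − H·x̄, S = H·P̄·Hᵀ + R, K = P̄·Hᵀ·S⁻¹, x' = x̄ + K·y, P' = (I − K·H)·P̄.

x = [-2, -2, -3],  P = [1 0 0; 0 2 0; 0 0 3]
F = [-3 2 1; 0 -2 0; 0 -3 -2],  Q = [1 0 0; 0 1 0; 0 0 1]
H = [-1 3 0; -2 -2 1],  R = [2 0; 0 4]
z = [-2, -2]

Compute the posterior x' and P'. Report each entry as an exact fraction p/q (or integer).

x̄ = F·x = [-1, 4, 12]
P̄ = F·P·Fᵀ + Q = [21 -8 -18; -8 9 12; -18 12 31]
y = z − H·x̄ = [-15, -8]
S = H·P̄·Hᵀ + R = [152 74; 74 115]
K = P̄·Hᵀ·S⁻¹ = [-1919/12004 -1679/6002; 3285/12004 -535/6002; 757/3001 635/3001]
x' = x̄ + K·y = [43645/12004, 7301/12004, 19577/3001]
P' = (I − K·H)·P̄ = [17977/12004 4713/12004 7987/3001; 4713/12004 3761/12004 3167/3001; 7987/3001 3167/3001 24848/3001]

x' = [43645/12004, 7301/12004, 19577/3001]
P' = [17977/12004 4713/12004 7987/3001; 4713/12004 3761/12004 3167/3001; 7987/3001 3167/3001 24848/3001]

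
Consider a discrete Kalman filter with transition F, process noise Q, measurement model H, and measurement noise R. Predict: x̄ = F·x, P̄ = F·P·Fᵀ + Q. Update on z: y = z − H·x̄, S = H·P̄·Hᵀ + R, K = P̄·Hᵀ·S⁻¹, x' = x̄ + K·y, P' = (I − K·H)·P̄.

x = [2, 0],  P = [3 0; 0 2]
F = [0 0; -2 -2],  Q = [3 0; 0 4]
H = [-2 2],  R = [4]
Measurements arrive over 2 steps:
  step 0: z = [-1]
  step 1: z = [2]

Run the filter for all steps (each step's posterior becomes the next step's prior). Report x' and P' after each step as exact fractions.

step 0: x' = [-3/8, -1], P' = [75/28 18/7; 18/7 24/7]
step 1: x' = [21/212, 60/53], P' = [150/53 147/53; 147/53 196/53]

step 0: x̄ = F·x = [0, -4]
step 0: P̄ = F·P·Fᵀ + Q = [3 0; 0 24]
step 0: y = z − H·x̄ = [7]
step 0: S = H·P̄·Hᵀ + R = [112]
step 0: K = P̄·Hᵀ·S⁻¹ = [-3/56; 3/7]
step 0: x' = x̄ + K·y = [-3/8, -1]
step 0: P' = (I − K·H)·P̄ = [75/28 18/7; 18/7 24/7]
step 1: x̄ = F·x = [0, 11/4]
step 1: P̄ = F·P·Fᵀ + Q = [3 0; 0 49]
step 1: y = z − H·x̄ = [-7/2]
step 1: S = H·P̄·Hᵀ + R = [212]
step 1: K = P̄·Hᵀ·S⁻¹ = [-3/106; 49/106]
step 1: x' = x̄ + K·y = [21/212, 60/53]
step 1: P' = (I − K·H)·P̄ = [150/53 147/53; 147/53 196/53]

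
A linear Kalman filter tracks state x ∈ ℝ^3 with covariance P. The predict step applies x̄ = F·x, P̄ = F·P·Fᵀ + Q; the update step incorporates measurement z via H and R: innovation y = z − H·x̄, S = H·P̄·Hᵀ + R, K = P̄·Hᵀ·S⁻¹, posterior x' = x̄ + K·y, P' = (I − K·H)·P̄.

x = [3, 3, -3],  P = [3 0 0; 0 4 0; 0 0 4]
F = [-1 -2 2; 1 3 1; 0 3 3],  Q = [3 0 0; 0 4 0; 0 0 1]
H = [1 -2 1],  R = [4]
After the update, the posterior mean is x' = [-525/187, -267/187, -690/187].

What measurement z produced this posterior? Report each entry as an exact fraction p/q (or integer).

x̄ = F·x = [-15, 9, 0]
P̄ = F·P·Fᵀ + Q = [38 -19 0; -19 47 48; 0 48 73]
S = H·P̄·Hᵀ + R = [187]
K = P̄·Hᵀ·S⁻¹ = [76/187; -65/187; -23/187]
x' − x̄ = [2280/187, -1950/187, -690/187] = K·y
y = (KᵀK)⁻¹·Kᵀ·(x' − x̄) = [30]
z = y + H·x̄ = [30] + [-33] = [-3]

z = [-3]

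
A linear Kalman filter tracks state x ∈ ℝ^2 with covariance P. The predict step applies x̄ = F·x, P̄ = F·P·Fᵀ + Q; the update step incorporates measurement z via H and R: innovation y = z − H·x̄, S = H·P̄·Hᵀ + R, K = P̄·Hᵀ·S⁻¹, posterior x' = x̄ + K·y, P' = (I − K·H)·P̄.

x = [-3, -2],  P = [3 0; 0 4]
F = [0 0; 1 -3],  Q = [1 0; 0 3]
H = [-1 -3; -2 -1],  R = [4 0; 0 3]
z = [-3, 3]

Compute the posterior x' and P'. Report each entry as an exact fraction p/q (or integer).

x̄ = F·x = [0, 3]
P̄ = F·P·Fᵀ + Q = [1 0; 0 42]
y = z − H·x̄ = [6, 6]
S = H·P̄·Hᵀ + R = [383 128; 128 49]
K = P̄·Hᵀ·S⁻¹ = [207/2383 -638/2383; -798/2383 42/2383]
x' = x̄ + K·y = [-2586/2383, 2613/2383]
P' = (I − K·H)·P̄ = [1314/2383 -714/2383; -714/2383 1302/2383]

x' = [-2586/2383, 2613/2383]
P' = [1314/2383 -714/2383; -714/2383 1302/2383]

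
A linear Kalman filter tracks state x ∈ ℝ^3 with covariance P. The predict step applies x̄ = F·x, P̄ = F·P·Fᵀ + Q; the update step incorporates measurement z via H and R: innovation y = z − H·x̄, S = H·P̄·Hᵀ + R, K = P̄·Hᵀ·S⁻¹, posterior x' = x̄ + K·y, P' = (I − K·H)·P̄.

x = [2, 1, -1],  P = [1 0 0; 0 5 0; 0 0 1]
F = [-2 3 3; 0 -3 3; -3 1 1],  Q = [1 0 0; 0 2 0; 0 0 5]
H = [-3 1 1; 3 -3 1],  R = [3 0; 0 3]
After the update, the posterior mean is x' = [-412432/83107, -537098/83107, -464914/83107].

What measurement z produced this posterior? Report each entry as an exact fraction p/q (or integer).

x̄ = F·x = [-4, -6, -6]
P̄ = F·P·Fᵀ + Q = [59 -36 24; -36 56 -12; 24 -12 20]
S = H·P̄·Hᵀ + R = [658 -1087; -1087 1922]
K = P̄·Hᵀ·S⁻¹ = [-27375/83107 -2121/83107; -20912/83107 -24280/83107; 16128/83107 14656/83107]
x' − x̄ = [-80004/83107, -38456/83107, 33728/83107] = K·y
y = (KᵀK)⁻¹·Kᵀ·(x' − x̄) = [3, -1]
z = y + H·x̄ = [3, -1] + [0, 0] = [3, -1]

z = [3, -1]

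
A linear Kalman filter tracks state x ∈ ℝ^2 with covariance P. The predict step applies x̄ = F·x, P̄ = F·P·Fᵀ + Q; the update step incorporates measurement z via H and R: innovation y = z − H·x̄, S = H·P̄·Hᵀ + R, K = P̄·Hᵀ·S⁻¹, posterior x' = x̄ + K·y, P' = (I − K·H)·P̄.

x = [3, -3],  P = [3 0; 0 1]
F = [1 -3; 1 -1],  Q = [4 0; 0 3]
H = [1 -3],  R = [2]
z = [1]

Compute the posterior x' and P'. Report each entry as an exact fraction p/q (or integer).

x' = [526/45, 11/3]
P' = [716/45 16/3; 16/3 2]

x̄ = F·x = [12, 6]
P̄ = F·P·Fᵀ + Q = [16 6; 6 7]
y = z − H·x̄ = [7]
S = H·P̄·Hᵀ + R = [45]
K = P̄·Hᵀ·S⁻¹ = [-2/45; -1/3]
x' = x̄ + K·y = [526/45, 11/3]
P' = (I − K·H)·P̄ = [716/45 16/3; 16/3 2]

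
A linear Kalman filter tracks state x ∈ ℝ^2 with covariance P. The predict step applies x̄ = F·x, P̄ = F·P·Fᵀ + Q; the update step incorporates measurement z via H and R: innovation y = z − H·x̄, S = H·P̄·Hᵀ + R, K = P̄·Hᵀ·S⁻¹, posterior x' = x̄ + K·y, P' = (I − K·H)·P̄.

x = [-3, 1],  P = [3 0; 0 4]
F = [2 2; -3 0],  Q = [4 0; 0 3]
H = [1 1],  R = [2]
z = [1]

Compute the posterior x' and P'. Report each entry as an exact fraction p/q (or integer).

x̄ = F·x = [-4, 9]
P̄ = F·P·Fᵀ + Q = [32 -18; -18 30]
y = z − H·x̄ = [-4]
S = H·P̄·Hᵀ + R = [28]
K = P̄·Hᵀ·S⁻¹ = [1/2; 3/7]
x' = x̄ + K·y = [-6, 51/7]
P' = (I − K·H)·P̄ = [25 -24; -24 174/7]

x' = [-6, 51/7]
P' = [25 -24; -24 174/7]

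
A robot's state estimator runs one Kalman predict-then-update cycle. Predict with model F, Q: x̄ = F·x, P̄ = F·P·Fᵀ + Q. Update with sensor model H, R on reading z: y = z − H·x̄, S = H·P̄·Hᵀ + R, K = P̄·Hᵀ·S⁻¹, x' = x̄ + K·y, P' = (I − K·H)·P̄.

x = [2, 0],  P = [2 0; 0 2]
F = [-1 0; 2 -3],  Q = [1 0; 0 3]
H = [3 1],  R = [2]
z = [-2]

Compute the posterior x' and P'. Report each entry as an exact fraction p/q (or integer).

x̄ = F·x = [-2, 4]
P̄ = F·P·Fᵀ + Q = [3 -4; -4 29]
y = z − H·x̄ = [0]
S = H·P̄·Hᵀ + R = [34]
K = P̄·Hᵀ·S⁻¹ = [5/34; 1/2]
x' = x̄ + K·y = [-2, 4]
P' = (I − K·H)·P̄ = [77/34 -13/2; -13/2 41/2]

x' = [-2, 4]
P' = [77/34 -13/2; -13/2 41/2]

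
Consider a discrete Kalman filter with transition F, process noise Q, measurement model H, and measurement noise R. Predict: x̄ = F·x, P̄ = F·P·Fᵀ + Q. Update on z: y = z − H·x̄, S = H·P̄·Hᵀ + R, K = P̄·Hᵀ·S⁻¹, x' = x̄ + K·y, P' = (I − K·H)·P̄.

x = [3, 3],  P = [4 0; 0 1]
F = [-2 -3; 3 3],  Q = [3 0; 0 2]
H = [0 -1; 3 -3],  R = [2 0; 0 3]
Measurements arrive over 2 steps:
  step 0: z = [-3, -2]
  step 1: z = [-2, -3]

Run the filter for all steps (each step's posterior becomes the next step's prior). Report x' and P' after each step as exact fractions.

step 0: x' = [493/1576, 241/197], P' = [1645/1576 162/197; 162/197 182/197]
step 1: x' = [-67405/922901, 136664/131843], P' = [1744003/1845802 95823/131843; 95823/131843 109652/131843]

step 0: x̄ = F·x = [-15, 18]
step 0: P̄ = F·P·Fᵀ + Q = [28 -33; -33 47]
step 0: y = z − H·x̄ = [15, 97]
step 0: S = H·P̄·Hᵀ + R = [49 240; 240 1272]
step 0: K = P̄·Hᵀ·S⁻¹ = [-81/197 349/1576; -91/197 -20/197]
step 0: x' = x̄ + K·y = [493/1576, 241/197]
step 0: P' = (I − K·H)·P̄ = [1645/1576 162/197; 162/197 182/197]
step 1: x̄ = F·x = [-3385/788, 7263/1576]
step 1: P̄ = F·P·Fᵀ + Q = [9991/394 -21207/788; -21207/788 54389/1576]
step 1: y = z − H·x̄ = [4111/1576, 37371/1576]
step 1: S = H·P̄·Hᵀ + R = [57541/1576 290409/1576; 290409/1576 1617357/1576]
step 1: K = P̄·Hᵀ·S⁻¹ = [-95823/263686 402481/1845802; -54826/131843 -13829/131843]
step 1: x' = x̄ + K·y = [-67405/922901, 136664/131843]
step 1: P' = (I − K·H)·P̄ = [1744003/1845802 95823/131843; 95823/131843 109652/131843]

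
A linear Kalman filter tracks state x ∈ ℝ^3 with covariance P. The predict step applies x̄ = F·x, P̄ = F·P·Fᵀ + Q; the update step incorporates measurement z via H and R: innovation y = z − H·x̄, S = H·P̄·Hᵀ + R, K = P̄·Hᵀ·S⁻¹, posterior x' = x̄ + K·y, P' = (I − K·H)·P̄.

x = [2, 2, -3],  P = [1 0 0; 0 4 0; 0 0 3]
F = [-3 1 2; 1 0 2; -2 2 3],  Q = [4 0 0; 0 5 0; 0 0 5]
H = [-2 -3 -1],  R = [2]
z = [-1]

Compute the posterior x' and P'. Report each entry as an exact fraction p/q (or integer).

x' = [-863/332, 130/83, 114/83]
P' = [5567/664 -540/83 515/166; -540/83 526/83 -476/83; 515/166 -476/83 954/83]

x̄ = F·x = [-10, -4, -9]
P̄ = F·P·Fᵀ + Q = [29 9 32; 9 18 16; 32 16 52]
y = z − H·x̄ = [-42]
S = H·P̄·Hᵀ + R = [664]
K = P̄·Hᵀ·S⁻¹ = [-117/664; -11/83; -41/166]
x' = x̄ + K·y = [-863/332, 130/83, 114/83]
P' = (I − K·H)·P̄ = [5567/664 -540/83 515/166; -540/83 526/83 -476/83; 515/166 -476/83 954/83]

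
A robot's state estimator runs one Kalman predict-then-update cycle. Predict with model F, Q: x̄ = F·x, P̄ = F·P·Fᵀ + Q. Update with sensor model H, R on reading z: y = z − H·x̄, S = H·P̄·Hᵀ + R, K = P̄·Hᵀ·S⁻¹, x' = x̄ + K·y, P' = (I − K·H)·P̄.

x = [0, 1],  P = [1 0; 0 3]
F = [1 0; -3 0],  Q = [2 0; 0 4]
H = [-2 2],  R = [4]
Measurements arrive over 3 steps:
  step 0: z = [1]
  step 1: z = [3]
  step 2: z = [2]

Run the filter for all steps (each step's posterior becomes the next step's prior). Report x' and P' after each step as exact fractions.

step 0: x̄ = F·x = [0, 0]
step 0: P̄ = F·P·Fᵀ + Q = [3 -3; -3 13]
step 0: y = z − H·x̄ = [1]
step 0: S = H·P̄·Hᵀ + R = [92]
step 0: K = P̄·Hᵀ·S⁻¹ = [-3/23; 8/23]
step 0: x' = x̄ + K·y = [-3/23, 8/23]
step 0: P' = (I − K·H)·P̄ = [33/23 27/23; 27/23 43/23]
step 1: x̄ = F·x = [-3/23, 9/23]
step 1: P̄ = F·P·Fᵀ + Q = [79/23 -99/23; -99/23 389/23]
step 1: y = z − H·x̄ = [45/23]
step 1: S = H·P̄·Hᵀ + R = [2756/23]
step 1: K = P̄·Hᵀ·S⁻¹ = [-89/689; 244/689]
step 1: x' = x̄ + K·y = [-264/689, 747/689]
step 1: P' = (I − K·H)·P̄ = [989/689 811/689; 811/689 1299/689]
step 2: x̄ = F·x = [-264/689, 792/689]
step 2: P̄ = F·P·Fᵀ + Q = [2367/689 -2967/689; -2967/689 11657/689]
step 2: y = z − H·x̄ = [-734/689]
step 2: S = H·P̄·Hᵀ + R = [82588/689]
step 2: K = P̄·Hᵀ·S⁻¹ = [-2667/20647; 7312/20647]
step 2: x' = x̄ + K·y = [-5070/20647, 15944/20647]
step 2: P' = (I − K·H)·P̄ = [29637/20647 24303/20647; 24303/20647 38927/20647]

step 0: x' = [-3/23, 8/23], P' = [33/23 27/23; 27/23 43/23]
step 1: x' = [-264/689, 747/689], P' = [989/689 811/689; 811/689 1299/689]
step 2: x' = [-5070/20647, 15944/20647], P' = [29637/20647 24303/20647; 24303/20647 38927/20647]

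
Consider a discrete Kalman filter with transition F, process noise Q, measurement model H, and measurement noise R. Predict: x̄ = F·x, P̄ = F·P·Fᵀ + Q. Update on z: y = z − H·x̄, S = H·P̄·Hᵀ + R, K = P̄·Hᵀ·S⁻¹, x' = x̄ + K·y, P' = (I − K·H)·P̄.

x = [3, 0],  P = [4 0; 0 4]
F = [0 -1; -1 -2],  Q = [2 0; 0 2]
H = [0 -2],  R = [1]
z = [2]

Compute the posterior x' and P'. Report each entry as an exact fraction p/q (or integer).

x' = [64/89, -91/89]
P' = [278/89 8/89; 8/89 22/89]

x̄ = F·x = [0, -3]
P̄ = F·P·Fᵀ + Q = [6 8; 8 22]
y = z − H·x̄ = [-4]
S = H·P̄·Hᵀ + R = [89]
K = P̄·Hᵀ·S⁻¹ = [-16/89; -44/89]
x' = x̄ + K·y = [64/89, -91/89]
P' = (I − K·H)·P̄ = [278/89 8/89; 8/89 22/89]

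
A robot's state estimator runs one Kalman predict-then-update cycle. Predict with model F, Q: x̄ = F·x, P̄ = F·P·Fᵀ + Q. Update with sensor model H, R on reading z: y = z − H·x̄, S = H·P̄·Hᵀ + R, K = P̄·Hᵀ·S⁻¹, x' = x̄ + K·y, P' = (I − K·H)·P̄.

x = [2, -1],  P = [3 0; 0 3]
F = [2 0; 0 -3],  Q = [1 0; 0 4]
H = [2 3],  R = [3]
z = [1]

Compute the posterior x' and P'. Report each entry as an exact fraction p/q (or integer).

x̄ = F·x = [4, 3]
P̄ = F·P·Fᵀ + Q = [13 0; 0 31]
y = z − H·x̄ = [-16]
S = H·P̄·Hᵀ + R = [334]
K = P̄·Hᵀ·S⁻¹ = [13/167; 93/334]
x' = x̄ + K·y = [460/167, -243/167]
P' = (I − K·H)·P̄ = [1833/167 -1209/167; -1209/167 1705/334]

x' = [460/167, -243/167]
P' = [1833/167 -1209/167; -1209/167 1705/334]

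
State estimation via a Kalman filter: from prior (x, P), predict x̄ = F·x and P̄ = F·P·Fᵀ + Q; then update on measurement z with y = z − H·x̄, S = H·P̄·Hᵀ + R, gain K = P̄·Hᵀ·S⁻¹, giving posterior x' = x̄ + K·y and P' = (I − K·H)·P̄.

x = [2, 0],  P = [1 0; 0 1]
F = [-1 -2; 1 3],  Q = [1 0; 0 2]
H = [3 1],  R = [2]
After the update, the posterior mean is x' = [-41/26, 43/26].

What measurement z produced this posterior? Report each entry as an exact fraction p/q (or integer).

z = [-3]

x̄ = F·x = [-2, 2]
P̄ = F·P·Fᵀ + Q = [6 -7; -7 12]
S = H·P̄·Hᵀ + R = [26]
K = P̄·Hᵀ·S⁻¹ = [11/26; -9/26]
x' − x̄ = [11/26, -9/26] = K·y
y = (KᵀK)⁻¹·Kᵀ·(x' − x̄) = [1]
z = y + H·x̄ = [1] + [-4] = [-3]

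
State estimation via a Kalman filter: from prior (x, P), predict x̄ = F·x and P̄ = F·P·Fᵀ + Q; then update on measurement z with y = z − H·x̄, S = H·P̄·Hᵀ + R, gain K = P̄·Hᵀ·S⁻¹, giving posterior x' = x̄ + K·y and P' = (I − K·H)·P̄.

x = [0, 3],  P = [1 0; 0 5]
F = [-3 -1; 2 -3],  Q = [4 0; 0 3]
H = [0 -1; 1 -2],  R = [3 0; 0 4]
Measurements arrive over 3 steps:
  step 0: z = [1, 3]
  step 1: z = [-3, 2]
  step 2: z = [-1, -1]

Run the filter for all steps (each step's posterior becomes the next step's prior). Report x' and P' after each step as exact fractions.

step 0: x' = [-1227/1645, -2881/1645], P' = [13896/1645 5238/1645; 5238/1645 3189/1645]
step 1: x' = [367344/48667, 1519971/535337], P' = [472886/48667 159243/48667; 159243/48667 1931415/1070674]
step 2: x' = [-2339691827/1198784363, -94499806/1198784363], P' = [11238691330/1198784363 3749941905/1198784363; 3749941905/1198784363 4184584491/2397568726]

step 0: x̄ = F·x = [-3, -9]
step 0: P̄ = F·P·Fᵀ + Q = [18 9; 9 52]
step 0: y = z − H·x̄ = [-8, -12]
step 0: S = H·P̄·Hᵀ + R = [55 95; 95 194]
step 0: K = P̄·Hᵀ·S⁻¹ = [-1746/1645 171/329; -1063/1645 -57/329]
step 0: x' = x̄ + K·y = [-1227/1645, -2881/1645]
step 0: P' = (I − K·H)·P̄ = [13896/1645 5238/1645; 5238/1645 3189/1645]
step 1: x̄ = F·x = [6562/1645, 6189/1645]
step 1: P̄ = F·P·Fᵀ + Q = [166261/1645 -37143/1645; -37143/1645 26364/1645]
step 1: y = z − H·x̄ = [1254/1645, 9106/1645]
step 1: S = H·P̄·Hᵀ + R = [31299/1645 89871/1645; 89871/1645 426869/1645]
step 1: K = P̄·Hᵀ·S⁻¹ = [-53081/48667 38600/48667; -643805/1070674 -89871/1070674]
step 1: x' = x̄ + K·y = [367344/48667, 1519971/535337]
step 1: P' = (I − K·H)·P̄ = [472886/48667 159243/48667; 159243/48667 1931415/1070674]
step 2: x̄ = F·x = [-13642323/535337, 3521655/535337]
step 2: P̄ = F·P·Fᵀ + Q = [120865615/1070674 -32103285/1070674; -32103285/1070674 20168573/1070674]
step 2: y = z − H·x̄ = [2986318/535337, 20150296/535337]
step 2: S = H·P̄·Hᵀ + R = [23380595/1070674 72440431/1070674; 72440431/1070674 334235743/1070674]
step 2: K = P̄·Hᵀ·S⁻¹ = [-1249980635/1198784363 133528840/171254909; -1394861497/2397568726 -31045899/342509818]
step 2: x' = x̄ + K·y = [-2339691827/1198784363, -94499806/1198784363]
step 2: P' = (I − K·H)·P̄ = [11238691330/1198784363 3749941905/1198784363; 3749941905/1198784363 4184584491/2397568726]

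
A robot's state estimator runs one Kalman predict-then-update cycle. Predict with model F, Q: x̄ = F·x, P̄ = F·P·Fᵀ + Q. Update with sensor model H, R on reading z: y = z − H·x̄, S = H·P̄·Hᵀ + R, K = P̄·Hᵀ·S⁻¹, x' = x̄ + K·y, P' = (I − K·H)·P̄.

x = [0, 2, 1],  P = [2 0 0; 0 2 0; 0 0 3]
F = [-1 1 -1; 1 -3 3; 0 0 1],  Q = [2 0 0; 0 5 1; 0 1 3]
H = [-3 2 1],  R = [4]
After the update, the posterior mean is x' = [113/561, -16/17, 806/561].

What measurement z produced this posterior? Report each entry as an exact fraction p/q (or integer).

z = [-1]

x̄ = F·x = [1, -3, 1]
P̄ = F·P·Fᵀ + Q = [9 -17 -3; -17 52 10; -3 10 6]
S = H·P̄·Hᵀ + R = [561]
K = P̄·Hᵀ·S⁻¹ = [-64/561; 5/17; 35/561]
x' − x̄ = [-448/561, 35/17, 245/561] = K·y
y = (KᵀK)⁻¹·Kᵀ·(x' − x̄) = [7]
z = y + H·x̄ = [7] + [-8] = [-1]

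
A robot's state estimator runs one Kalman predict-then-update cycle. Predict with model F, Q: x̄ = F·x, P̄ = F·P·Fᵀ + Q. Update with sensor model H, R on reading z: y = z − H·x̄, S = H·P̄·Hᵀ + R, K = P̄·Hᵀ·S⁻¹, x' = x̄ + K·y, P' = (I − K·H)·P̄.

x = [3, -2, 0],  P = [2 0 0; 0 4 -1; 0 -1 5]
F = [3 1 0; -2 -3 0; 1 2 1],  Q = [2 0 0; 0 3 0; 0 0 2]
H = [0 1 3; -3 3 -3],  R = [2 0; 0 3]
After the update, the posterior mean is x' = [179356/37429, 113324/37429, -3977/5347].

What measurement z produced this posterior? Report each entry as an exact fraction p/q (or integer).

x̄ = F·x = [7, 0, -1]
P̄ = F·P·Fᵀ + Q = [24 -24 13; -24 47 -25; 13 -25 21]
S = H·P̄·Hᵀ + R = [88 -243; -243 1947]
K = P̄·Hᵀ·S⁻¹ = [-5088/37429 -4153/37429; 5156/37429 6180/37429; 1475/5347 -302/5347]
x' − x̄ = [-82647/37429, 113324/37429, 1370/5347] = K·y
y = (KᵀK)⁻¹·Kᵀ·(x' − x̄) = [4, 15]
z = y + H·x̄ = [4, 15] + [-3, -18] = [1, -3]

z = [1, -3]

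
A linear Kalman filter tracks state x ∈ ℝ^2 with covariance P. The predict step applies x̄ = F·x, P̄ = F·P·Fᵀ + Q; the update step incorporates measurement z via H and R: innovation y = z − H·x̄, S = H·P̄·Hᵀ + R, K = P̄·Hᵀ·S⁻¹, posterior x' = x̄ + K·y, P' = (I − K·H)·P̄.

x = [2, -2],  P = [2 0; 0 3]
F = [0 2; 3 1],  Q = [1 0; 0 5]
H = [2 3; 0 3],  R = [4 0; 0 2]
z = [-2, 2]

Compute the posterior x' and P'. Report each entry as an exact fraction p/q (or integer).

x' = [-7408/3133, 2422/3133]
P' = [4103/3133 -894/3133; -894/3133 656/3133]

x̄ = F·x = [-4, 4]
P̄ = F·P·Fᵀ + Q = [13 6; 6 26]
y = z − H·x̄ = [-6, -10]
S = H·P̄·Hᵀ + R = [362 270; 270 236]
K = P̄·Hᵀ·S⁻¹ = [1381/3133 -1341/3133; 45/3133 984/3133]
x' = x̄ + K·y = [-7408/3133, 2422/3133]
P' = (I − K·H)·P̄ = [4103/3133 -894/3133; -894/3133 656/3133]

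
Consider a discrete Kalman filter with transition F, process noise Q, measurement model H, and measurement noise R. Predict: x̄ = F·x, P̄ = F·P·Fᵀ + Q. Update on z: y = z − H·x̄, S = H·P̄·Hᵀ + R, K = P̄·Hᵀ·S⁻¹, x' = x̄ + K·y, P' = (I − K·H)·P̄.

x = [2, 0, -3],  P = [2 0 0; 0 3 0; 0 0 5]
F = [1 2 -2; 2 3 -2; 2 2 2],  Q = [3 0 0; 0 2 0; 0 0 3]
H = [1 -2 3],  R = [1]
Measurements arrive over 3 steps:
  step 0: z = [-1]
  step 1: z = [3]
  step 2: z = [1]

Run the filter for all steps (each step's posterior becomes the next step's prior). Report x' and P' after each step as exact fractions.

step 0: x' = [2109/389, 2972/389, 1143/389], P' = [10912/389 13152/389 5111/389; 13152/389 19257/389 8436/389; 5111/389 8436/389 3958/389]
step 1: x' = [2801333/1116823, 4757984/1116823, 3361784/1116823], P' = [20327544/1116823 29514300/1116823 12988443/1116823; 29514300/1116823 55043561/1116823 27026586/1116823; 12988443/1116823 27026586/1116823 13895580/1116823]
step 2: x' = [-1351047079/454066139, -1804322798/454066139, -599096630/454066139], P' = [48313923024/3178462973 67747466288/3178462973 29276532645/3178462973; 67747466288/3178462973 129124454997/3178462973 63926991938/3178462973; 29276532645/3178462973 63926991938/3178462973 33424463964/3178462973]

step 0: x̄ = F·x = [8, 10, -2]
step 0: P̄ = F·P·Fᵀ + Q = [37 42 -4; 42 57 6; -4 6 43]
step 0: y = z − H·x̄ = [17]
step 0: S = H·P̄·Hᵀ + R = [389]
step 0: K = P̄·Hᵀ·S⁻¹ = [-59/389; -54/389; 113/389]
step 0: x' = x̄ + K·y = [2109/389, 2972/389, 1143/389]
step 0: P' = (I − K·H)·P̄ = [10912/389 13152/389 5111/389; 13152/389 19257/389 8436/389; 5111/389 8436/389 3958/389]
step 1: x̄ = F·x = [5767/389, 10848/389, 32]
step 1: P̄ = F·P·Fᵀ + Q = [69615/389 130236/389 390; 130236/389 249275/389 750; 390 750 903]
step 1: y = z − H·x̄ = [-20248/389]
step 1: S = H·P̄·Hᵀ + R = [1116823/389]
step 1: K = P̄·Hᵀ·S⁻¹ = [264273/1116823; 506936/1116823; 622011/1116823]
step 1: x' = x̄ + K·y = [2801333/1116823, 4757984/1116823, 3361784/1116823]
step 1: P' = (I − K·H)·P̄ = [20327544/1116823 29514300/1116823 12988443/1116823; 29514300/1116823 55043561/1116823 27026586/1116823; 12988443/1116823 27026586/1116823 13895580/1116823]
step 2: x̄ = F·x = [5593733/1116823, 13153050/1116823, 21842202/1116823]
step 2: P̄ = F·P·Fᵀ + Q = [149325317/1116823 284902356/1116823 356355926/1116823; 284902356/1116823 560463215/1116823 705185394/1116823; 356355926/1116823 705185394/1116823 916651841/1116823]
step 2: y = z − H·x̄ = [-43697416/1116823]
step 2: S = H·P̄·Hᵀ + R = [3178462973/1116823]
step 2: K = P̄·Hᵀ·S⁻¹ = [648588383/3178462973; 1279532108/3178462973; 1695940661/3178462973]
step 2: x' = x̄ + K·y = [-1351047079/454066139, -1804322798/454066139, -599096630/454066139]
step 2: P' = (I − K·H)·P̄ = [48313923024/3178462973 67747466288/3178462973 29276532645/3178462973; 67747466288/3178462973 129124454997/3178462973 63926991938/3178462973; 29276532645/3178462973 63926991938/3178462973 33424463964/3178462973]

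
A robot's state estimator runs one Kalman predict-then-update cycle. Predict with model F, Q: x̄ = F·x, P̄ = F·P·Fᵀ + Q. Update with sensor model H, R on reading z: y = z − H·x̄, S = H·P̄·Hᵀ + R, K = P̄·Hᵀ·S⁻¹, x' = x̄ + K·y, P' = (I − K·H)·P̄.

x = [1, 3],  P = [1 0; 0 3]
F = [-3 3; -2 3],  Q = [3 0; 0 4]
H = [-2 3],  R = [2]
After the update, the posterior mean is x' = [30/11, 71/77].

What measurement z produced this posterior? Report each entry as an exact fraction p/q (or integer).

x̄ = F·x = [6, 7]
P̄ = F·P·Fᵀ + Q = [39 33; 33 35]
S = H·P̄·Hᵀ + R = [77]
K = P̄·Hᵀ·S⁻¹ = [3/11; 39/77]
x' − x̄ = [-36/11, -468/77] = K·y
y = (KᵀK)⁻¹·Kᵀ·(x' − x̄) = [-12]
z = y + H·x̄ = [-12] + [9] = [-3]

z = [-3]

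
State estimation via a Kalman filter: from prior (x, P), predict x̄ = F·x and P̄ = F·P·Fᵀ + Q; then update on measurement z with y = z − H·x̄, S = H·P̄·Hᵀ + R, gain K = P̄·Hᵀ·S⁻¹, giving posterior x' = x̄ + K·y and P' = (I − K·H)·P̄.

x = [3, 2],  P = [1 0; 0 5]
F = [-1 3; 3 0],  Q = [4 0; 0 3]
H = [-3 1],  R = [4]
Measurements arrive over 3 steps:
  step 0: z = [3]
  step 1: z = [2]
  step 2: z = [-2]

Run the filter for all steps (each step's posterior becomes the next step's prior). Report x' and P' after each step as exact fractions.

step 0: x̄ = F·x = [3, 9]
step 0: P̄ = F·P·Fᵀ + Q = [50 -3; -3 12]
step 0: y = z − H·x̄ = [3]
step 0: S = H·P̄·Hᵀ + R = [484]
step 0: K = P̄·Hᵀ·S⁻¹ = [-153/484; 21/484]
step 0: x' = x̄ + K·y = [993/484, 4419/484]
step 0: P' = (I − K·H)·P̄ = [791/484 1761/484; 1761/484 5367/484]
step 1: x̄ = F·x = [3066/121, 2979/484]
step 1: P̄ = F·P·Fᵀ + Q = [10116/121 3369/121; 3369/121 8571/484]
step 1: y = z − H·x̄ = [34781/484]
step 1: S = H·P̄·Hᵀ + R = [293827/484]
step 1: K = P̄·Hᵀ·S⁻¹ = [-107916/293827; -31857/293827]
step 1: x' = x̄ + K·y = [-309777/293827, -480801/293827]
step 1: P' = (I − K·H)·P̄ = [503208/293827 1077960/293827; 1077960/293827 3106452/293827]
step 2: x̄ = F·x = [-1132626/293827, -929331/293827]
step 2: P̄ = F·P·Fᵀ + Q = [23168824/293827 8192016/293827; 8192016/293827 5410353/293827]
step 2: y = z − H·x̄ = [-3056201/293827]
step 2: S = H·P̄·Hᵀ + R = [165952981/293827]
step 2: K = P̄·Hᵀ·S⁻¹ = [-61314456/165952981; -19165695/165952981]
step 2: x' = x̄ + K·y = [-1951350/165952981, -325535208/165952981]
step 2: P' = (I − K·H)·P̄ = [290895304/165952981 627428088/165952981; 627428088/165952981 1805621484/165952981]

step 0: x' = [993/484, 4419/484], P' = [791/484 1761/484; 1761/484 5367/484]
step 1: x' = [-309777/293827, -480801/293827], P' = [503208/293827 1077960/293827; 1077960/293827 3106452/293827]
step 2: x' = [-1951350/165952981, -325535208/165952981], P' = [290895304/165952981 627428088/165952981; 627428088/165952981 1805621484/165952981]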